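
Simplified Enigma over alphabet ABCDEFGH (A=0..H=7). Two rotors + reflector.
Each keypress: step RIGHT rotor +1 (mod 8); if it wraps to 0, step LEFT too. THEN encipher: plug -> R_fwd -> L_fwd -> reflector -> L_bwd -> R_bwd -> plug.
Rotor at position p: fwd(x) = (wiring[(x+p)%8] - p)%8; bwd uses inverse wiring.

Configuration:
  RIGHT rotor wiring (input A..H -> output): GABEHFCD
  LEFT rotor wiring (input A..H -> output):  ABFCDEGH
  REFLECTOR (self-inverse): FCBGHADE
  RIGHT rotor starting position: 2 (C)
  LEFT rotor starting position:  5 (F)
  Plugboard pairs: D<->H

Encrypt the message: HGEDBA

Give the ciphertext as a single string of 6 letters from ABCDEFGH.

Answer: FCGEDB

Derivation:
Char 1 ('H'): step: R->3, L=5; H->plug->D->R->H->L->G->refl->D->L'->D->R'->F->plug->F
Char 2 ('G'): step: R->4, L=5; G->plug->G->R->F->L->A->refl->F->L'->G->R'->C->plug->C
Char 3 ('E'): step: R->5, L=5; E->plug->E->R->D->L->D->refl->G->L'->H->R'->G->plug->G
Char 4 ('D'): step: R->6, L=5; D->plug->H->R->H->L->G->refl->D->L'->D->R'->E->plug->E
Char 5 ('B'): step: R->7, L=5; B->plug->B->R->H->L->G->refl->D->L'->D->R'->H->plug->D
Char 6 ('A'): step: R->0, L->6 (L advanced); A->plug->A->R->G->L->F->refl->A->L'->A->R'->B->plug->B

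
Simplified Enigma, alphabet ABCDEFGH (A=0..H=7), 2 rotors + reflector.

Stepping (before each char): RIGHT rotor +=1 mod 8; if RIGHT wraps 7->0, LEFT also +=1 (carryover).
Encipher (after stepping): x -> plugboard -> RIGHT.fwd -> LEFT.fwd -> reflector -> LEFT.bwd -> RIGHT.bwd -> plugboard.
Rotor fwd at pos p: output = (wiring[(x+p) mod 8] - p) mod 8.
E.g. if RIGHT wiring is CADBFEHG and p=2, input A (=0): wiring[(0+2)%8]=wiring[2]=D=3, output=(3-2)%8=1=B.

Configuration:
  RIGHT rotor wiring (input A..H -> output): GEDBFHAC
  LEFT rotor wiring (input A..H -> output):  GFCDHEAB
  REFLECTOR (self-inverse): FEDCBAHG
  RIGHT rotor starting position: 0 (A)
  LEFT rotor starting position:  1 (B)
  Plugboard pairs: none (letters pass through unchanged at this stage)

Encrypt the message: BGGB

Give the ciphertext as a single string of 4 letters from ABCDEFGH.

Answer: DHHH

Derivation:
Char 1 ('B'): step: R->1, L=1; B->plug->B->R->C->L->C->refl->D->L'->E->R'->D->plug->D
Char 2 ('G'): step: R->2, L=1; G->plug->G->R->E->L->D->refl->C->L'->C->R'->H->plug->H
Char 3 ('G'): step: R->3, L=1; G->plug->G->R->B->L->B->refl->E->L'->A->R'->H->plug->H
Char 4 ('B'): step: R->4, L=1; B->plug->B->R->D->L->G->refl->H->L'->F->R'->H->plug->H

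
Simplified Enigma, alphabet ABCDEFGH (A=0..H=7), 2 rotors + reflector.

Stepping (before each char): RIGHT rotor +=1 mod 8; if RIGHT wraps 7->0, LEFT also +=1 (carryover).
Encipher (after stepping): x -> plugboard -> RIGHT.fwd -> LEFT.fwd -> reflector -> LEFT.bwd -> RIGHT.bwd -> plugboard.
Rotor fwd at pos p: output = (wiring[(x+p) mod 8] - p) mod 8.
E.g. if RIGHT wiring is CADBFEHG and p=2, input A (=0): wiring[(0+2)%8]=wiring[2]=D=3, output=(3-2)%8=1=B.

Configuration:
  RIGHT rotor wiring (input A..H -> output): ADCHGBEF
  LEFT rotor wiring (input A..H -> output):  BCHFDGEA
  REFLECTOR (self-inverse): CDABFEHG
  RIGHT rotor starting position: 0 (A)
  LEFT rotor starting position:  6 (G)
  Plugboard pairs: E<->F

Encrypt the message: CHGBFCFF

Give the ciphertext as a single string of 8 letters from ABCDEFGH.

Char 1 ('C'): step: R->1, L=6; C->plug->C->R->G->L->F->refl->E->L'->D->R'->F->plug->E
Char 2 ('H'): step: R->2, L=6; H->plug->H->R->B->L->C->refl->A->L'->H->R'->D->plug->D
Char 3 ('G'): step: R->3, L=6; G->plug->G->R->A->L->G->refl->H->L'->F->R'->F->plug->E
Char 4 ('B'): step: R->4, L=6; B->plug->B->R->F->L->H->refl->G->L'->A->R'->C->plug->C
Char 5 ('F'): step: R->5, L=6; F->plug->E->R->G->L->F->refl->E->L'->D->R'->D->plug->D
Char 6 ('C'): step: R->6, L=6; C->plug->C->R->C->L->D->refl->B->L'->E->R'->E->plug->F
Char 7 ('F'): step: R->7, L=6; F->plug->E->R->A->L->G->refl->H->L'->F->R'->H->plug->H
Char 8 ('F'): step: R->0, L->7 (L advanced); F->plug->E->R->G->L->H->refl->G->L'->E->R'->G->plug->G

Answer: EDECDFHG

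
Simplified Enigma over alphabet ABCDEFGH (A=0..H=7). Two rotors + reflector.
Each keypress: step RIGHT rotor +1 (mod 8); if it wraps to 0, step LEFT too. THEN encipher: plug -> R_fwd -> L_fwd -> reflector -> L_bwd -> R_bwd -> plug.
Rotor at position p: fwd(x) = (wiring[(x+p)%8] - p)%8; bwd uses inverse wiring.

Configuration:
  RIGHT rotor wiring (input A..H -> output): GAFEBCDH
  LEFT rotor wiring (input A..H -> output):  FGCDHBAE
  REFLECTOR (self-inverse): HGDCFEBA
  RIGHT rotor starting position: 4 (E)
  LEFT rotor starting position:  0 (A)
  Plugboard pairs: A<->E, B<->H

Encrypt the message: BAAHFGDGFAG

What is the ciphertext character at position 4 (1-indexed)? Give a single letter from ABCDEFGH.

Char 1 ('B'): step: R->5, L=0; B->plug->H->R->E->L->H->refl->A->L'->G->R'->B->plug->H
Char 2 ('A'): step: R->6, L=0; A->plug->E->R->H->L->E->refl->F->L'->A->R'->C->plug->C
Char 3 ('A'): step: R->7, L=0; A->plug->E->R->F->L->B->refl->G->L'->B->R'->C->plug->C
Char 4 ('H'): step: R->0, L->1 (L advanced); H->plug->B->R->A->L->F->refl->E->L'->H->R'->H->plug->B

B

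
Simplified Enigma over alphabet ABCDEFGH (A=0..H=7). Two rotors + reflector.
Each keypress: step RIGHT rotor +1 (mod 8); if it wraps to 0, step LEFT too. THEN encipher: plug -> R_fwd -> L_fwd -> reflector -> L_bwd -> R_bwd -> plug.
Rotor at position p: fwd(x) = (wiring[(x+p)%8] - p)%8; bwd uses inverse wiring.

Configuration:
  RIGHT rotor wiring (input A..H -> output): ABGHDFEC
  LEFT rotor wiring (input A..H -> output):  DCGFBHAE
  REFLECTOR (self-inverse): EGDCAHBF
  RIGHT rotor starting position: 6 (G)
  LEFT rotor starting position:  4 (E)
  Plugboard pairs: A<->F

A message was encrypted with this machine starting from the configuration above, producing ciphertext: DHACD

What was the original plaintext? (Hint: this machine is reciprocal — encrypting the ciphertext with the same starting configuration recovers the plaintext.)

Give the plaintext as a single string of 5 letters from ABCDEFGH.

Char 1 ('D'): step: R->7, L=4; D->plug->D->R->H->L->B->refl->G->L'->F->R'->H->plug->H
Char 2 ('H'): step: R->0, L->5 (L advanced); H->plug->H->R->C->L->H->refl->F->L'->E->R'->G->plug->G
Char 3 ('A'): step: R->1, L=5; A->plug->F->R->D->L->G->refl->B->L'->F->R'->B->plug->B
Char 4 ('C'): step: R->2, L=5; C->plug->C->R->B->L->D->refl->C->L'->A->R'->F->plug->A
Char 5 ('D'): step: R->3, L=5; D->plug->D->R->B->L->D->refl->C->L'->A->R'->B->plug->B

Answer: HGBAB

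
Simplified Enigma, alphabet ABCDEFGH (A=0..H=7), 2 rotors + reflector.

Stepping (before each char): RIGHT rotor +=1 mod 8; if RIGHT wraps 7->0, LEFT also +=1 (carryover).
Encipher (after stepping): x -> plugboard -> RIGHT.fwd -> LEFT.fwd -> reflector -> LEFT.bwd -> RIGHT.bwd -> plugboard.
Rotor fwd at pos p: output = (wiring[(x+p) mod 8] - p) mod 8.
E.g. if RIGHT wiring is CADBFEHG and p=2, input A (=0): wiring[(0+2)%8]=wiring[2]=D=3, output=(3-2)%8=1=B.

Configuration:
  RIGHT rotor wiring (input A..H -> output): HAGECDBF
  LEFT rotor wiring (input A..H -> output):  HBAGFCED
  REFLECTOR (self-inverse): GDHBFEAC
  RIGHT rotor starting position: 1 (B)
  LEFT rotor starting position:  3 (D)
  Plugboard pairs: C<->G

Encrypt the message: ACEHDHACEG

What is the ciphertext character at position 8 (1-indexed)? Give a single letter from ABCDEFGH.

Char 1 ('A'): step: R->2, L=3; A->plug->A->R->E->L->A->refl->G->L'->G->R'->H->plug->H
Char 2 ('C'): step: R->3, L=3; C->plug->G->R->F->L->E->refl->F->L'->H->R'->B->plug->B
Char 3 ('E'): step: R->4, L=3; E->plug->E->R->D->L->B->refl->D->L'->A->R'->H->plug->H
Char 4 ('H'): step: R->5, L=3; H->plug->H->R->F->L->E->refl->F->L'->H->R'->G->plug->C
Char 5 ('D'): step: R->6, L=3; D->plug->D->R->C->L->H->refl->C->L'->B->R'->C->plug->G
Char 6 ('H'): step: R->7, L=3; H->plug->H->R->C->L->H->refl->C->L'->B->R'->C->plug->G
Char 7 ('A'): step: R->0, L->4 (L advanced); A->plug->A->R->H->L->C->refl->H->L'->D->R'->F->plug->F
Char 8 ('C'): step: R->1, L=4; C->plug->G->R->E->L->D->refl->B->L'->A->R'->F->plug->F

F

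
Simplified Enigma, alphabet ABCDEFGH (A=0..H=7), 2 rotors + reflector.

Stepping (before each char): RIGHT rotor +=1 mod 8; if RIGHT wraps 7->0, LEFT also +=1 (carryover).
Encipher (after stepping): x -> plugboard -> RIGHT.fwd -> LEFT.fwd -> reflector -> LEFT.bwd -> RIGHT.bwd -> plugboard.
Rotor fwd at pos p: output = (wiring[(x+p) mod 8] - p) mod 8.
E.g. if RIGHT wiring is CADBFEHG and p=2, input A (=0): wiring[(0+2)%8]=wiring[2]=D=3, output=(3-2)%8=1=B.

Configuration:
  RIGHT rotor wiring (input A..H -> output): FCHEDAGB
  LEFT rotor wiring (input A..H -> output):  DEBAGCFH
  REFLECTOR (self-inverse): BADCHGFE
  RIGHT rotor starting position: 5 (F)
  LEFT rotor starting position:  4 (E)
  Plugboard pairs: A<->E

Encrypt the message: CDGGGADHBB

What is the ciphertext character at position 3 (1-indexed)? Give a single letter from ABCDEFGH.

Char 1 ('C'): step: R->6, L=4; C->plug->C->R->H->L->E->refl->H->L'->E->R'->D->plug->D
Char 2 ('D'): step: R->7, L=4; D->plug->D->R->A->L->C->refl->D->L'->D->R'->C->plug->C
Char 3 ('G'): step: R->0, L->5 (L advanced); G->plug->G->R->G->L->D->refl->C->L'->C->R'->B->plug->B

B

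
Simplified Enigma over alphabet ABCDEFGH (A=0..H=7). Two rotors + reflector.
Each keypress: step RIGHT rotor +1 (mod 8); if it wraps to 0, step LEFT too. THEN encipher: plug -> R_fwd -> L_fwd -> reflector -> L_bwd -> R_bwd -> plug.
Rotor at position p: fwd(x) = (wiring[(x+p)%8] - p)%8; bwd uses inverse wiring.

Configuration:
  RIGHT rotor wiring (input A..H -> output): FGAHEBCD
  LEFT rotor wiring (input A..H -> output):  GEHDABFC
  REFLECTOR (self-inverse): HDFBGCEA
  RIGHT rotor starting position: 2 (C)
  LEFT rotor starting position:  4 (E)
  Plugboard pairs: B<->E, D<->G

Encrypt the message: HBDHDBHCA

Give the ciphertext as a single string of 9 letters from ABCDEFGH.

Char 1 ('H'): step: R->3, L=4; H->plug->H->R->F->L->A->refl->H->L'->H->R'->D->plug->G
Char 2 ('B'): step: R->4, L=4; B->plug->E->R->B->L->F->refl->C->L'->E->R'->G->plug->D
Char 3 ('D'): step: R->5, L=4; D->plug->G->R->C->L->B->refl->D->L'->G->R'->C->plug->C
Char 4 ('H'): step: R->6, L=4; H->plug->H->R->D->L->G->refl->E->L'->A->R'->D->plug->G
Char 5 ('D'): step: R->7, L=4; D->plug->G->R->C->L->B->refl->D->L'->G->R'->B->plug->E
Char 6 ('B'): step: R->0, L->5 (L advanced); B->plug->E->R->E->L->H->refl->A->L'->B->R'->F->plug->F
Char 7 ('H'): step: R->1, L=5; H->plug->H->R->E->L->H->refl->A->L'->B->R'->F->plug->F
Char 8 ('C'): step: R->2, L=5; C->plug->C->R->C->L->F->refl->C->L'->F->R'->B->plug->E
Char 9 ('A'): step: R->3, L=5; A->plug->A->R->E->L->H->refl->A->L'->B->R'->B->plug->E

Answer: GDCGEFFEE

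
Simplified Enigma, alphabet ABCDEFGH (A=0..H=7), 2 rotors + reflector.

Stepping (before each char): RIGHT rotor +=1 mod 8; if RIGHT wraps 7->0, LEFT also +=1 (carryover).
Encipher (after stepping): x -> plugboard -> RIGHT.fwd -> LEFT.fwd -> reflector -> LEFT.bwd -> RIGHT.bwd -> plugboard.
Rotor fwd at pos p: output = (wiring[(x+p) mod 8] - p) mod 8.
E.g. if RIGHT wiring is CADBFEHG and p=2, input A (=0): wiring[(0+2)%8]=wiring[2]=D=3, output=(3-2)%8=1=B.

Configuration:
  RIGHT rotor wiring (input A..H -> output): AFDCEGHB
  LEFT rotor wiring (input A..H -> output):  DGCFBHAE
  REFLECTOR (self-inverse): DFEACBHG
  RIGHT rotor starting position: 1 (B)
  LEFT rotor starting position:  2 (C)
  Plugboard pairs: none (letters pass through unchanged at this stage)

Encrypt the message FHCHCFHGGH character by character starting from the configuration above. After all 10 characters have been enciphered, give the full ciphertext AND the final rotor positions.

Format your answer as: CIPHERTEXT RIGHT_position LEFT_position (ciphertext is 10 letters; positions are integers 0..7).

Char 1 ('F'): step: R->2, L=2; F->plug->F->R->H->L->E->refl->C->L'->F->R'->E->plug->E
Char 2 ('H'): step: R->3, L=2; H->plug->H->R->A->L->A->refl->D->L'->B->R'->B->plug->B
Char 3 ('C'): step: R->4, L=2; C->plug->C->R->D->L->F->refl->B->L'->G->R'->H->plug->H
Char 4 ('H'): step: R->5, L=2; H->plug->H->R->H->L->E->refl->C->L'->F->R'->G->plug->G
Char 5 ('C'): step: R->6, L=2; C->plug->C->R->C->L->H->refl->G->L'->E->R'->F->plug->F
Char 6 ('F'): step: R->7, L=2; F->plug->F->R->F->L->C->refl->E->L'->H->R'->G->plug->G
Char 7 ('H'): step: R->0, L->3 (L advanced); H->plug->H->R->B->L->G->refl->H->L'->H->R'->G->plug->G
Char 8 ('G'): step: R->1, L=3; G->plug->G->R->A->L->C->refl->E->L'->C->R'->B->plug->B
Char 9 ('G'): step: R->2, L=3; G->plug->G->R->G->L->D->refl->A->L'->F->R'->E->plug->E
Char 10 ('H'): step: R->3, L=3; H->plug->H->R->A->L->C->refl->E->L'->C->R'->G->plug->G
Final: ciphertext=EBHGFGGBEG, RIGHT=3, LEFT=3

Answer: EBHGFGGBEG 3 3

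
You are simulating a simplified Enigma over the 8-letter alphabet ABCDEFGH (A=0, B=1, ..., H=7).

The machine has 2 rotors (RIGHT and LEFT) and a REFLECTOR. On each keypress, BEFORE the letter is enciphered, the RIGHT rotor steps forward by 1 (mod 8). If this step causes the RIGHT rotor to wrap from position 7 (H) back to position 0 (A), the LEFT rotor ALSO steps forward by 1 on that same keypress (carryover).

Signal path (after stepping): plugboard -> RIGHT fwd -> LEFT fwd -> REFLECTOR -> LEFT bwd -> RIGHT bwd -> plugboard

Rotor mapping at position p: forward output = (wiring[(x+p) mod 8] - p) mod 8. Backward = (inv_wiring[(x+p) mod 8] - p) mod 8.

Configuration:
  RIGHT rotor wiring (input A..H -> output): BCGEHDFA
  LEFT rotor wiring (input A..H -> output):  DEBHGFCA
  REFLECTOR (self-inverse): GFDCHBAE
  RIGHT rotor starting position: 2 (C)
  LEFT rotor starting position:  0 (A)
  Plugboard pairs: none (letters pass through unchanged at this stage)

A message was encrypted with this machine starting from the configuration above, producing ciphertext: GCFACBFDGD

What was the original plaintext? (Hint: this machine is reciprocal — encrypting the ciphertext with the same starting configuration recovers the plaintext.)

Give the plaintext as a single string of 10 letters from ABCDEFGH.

Answer: BACDAADBCF

Derivation:
Char 1 ('G'): step: R->3, L=0; G->plug->G->R->H->L->A->refl->G->L'->E->R'->B->plug->B
Char 2 ('C'): step: R->4, L=0; C->plug->C->R->B->L->E->refl->H->L'->D->R'->A->plug->A
Char 3 ('F'): step: R->5, L=0; F->plug->F->R->B->L->E->refl->H->L'->D->R'->C->plug->C
Char 4 ('A'): step: R->6, L=0; A->plug->A->R->H->L->A->refl->G->L'->E->R'->D->plug->D
Char 5 ('C'): step: R->7, L=0; C->plug->C->R->D->L->H->refl->E->L'->B->R'->A->plug->A
Char 6 ('B'): step: R->0, L->1 (L advanced); B->plug->B->R->C->L->G->refl->A->L'->B->R'->A->plug->A
Char 7 ('F'): step: R->1, L=1; F->plug->F->R->E->L->E->refl->H->L'->G->R'->D->plug->D
Char 8 ('D'): step: R->2, L=1; D->plug->D->R->B->L->A->refl->G->L'->C->R'->B->plug->B
Char 9 ('G'): step: R->3, L=1; G->plug->G->R->H->L->C->refl->D->L'->A->R'->C->plug->C
Char 10 ('D'): step: R->4, L=1; D->plug->D->R->E->L->E->refl->H->L'->G->R'->F->plug->F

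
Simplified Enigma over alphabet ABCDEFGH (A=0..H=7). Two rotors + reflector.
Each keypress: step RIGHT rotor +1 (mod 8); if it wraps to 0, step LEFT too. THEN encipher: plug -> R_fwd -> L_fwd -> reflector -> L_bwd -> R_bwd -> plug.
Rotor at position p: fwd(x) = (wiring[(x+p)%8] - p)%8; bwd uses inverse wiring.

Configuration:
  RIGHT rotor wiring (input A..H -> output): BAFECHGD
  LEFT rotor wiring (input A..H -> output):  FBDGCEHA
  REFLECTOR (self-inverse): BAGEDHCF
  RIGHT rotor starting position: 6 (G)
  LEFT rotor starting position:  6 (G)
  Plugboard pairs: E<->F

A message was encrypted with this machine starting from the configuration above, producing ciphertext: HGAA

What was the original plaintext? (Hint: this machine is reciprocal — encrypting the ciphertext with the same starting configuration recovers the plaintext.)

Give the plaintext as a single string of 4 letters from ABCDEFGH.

Answer: CDHD

Derivation:
Char 1 ('H'): step: R->7, L=6; H->plug->H->R->H->L->G->refl->C->L'->B->R'->C->plug->C
Char 2 ('G'): step: R->0, L->7 (L advanced); G->plug->G->R->G->L->F->refl->H->L'->E->R'->D->plug->D
Char 3 ('A'): step: R->1, L=7; A->plug->A->R->H->L->A->refl->B->L'->A->R'->H->plug->H
Char 4 ('A'): step: R->2, L=7; A->plug->A->R->D->L->E->refl->D->L'->F->R'->D->plug->D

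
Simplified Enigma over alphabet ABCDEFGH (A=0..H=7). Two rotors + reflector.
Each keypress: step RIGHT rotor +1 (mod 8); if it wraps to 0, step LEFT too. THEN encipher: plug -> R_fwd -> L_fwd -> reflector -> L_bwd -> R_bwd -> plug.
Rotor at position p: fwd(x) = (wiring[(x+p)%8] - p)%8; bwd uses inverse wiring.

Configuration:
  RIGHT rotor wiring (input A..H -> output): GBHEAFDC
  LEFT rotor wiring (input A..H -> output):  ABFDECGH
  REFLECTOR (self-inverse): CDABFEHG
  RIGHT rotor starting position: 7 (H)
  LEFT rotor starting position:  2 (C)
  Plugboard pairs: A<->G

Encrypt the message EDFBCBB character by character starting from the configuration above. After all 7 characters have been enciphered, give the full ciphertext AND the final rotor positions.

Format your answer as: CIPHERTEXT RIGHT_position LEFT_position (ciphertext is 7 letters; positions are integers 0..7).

Answer: CGHHHFG 6 3

Derivation:
Char 1 ('E'): step: R->0, L->3 (L advanced); E->plug->E->R->A->L->A->refl->C->L'->H->R'->C->plug->C
Char 2 ('D'): step: R->1, L=3; D->plug->D->R->H->L->C->refl->A->L'->A->R'->A->plug->G
Char 3 ('F'): step: R->2, L=3; F->plug->F->R->A->L->A->refl->C->L'->H->R'->H->plug->H
Char 4 ('B'): step: R->3, L=3; B->plug->B->R->F->L->F->refl->E->L'->E->R'->H->plug->H
Char 5 ('C'): step: R->4, L=3; C->plug->C->R->H->L->C->refl->A->L'->A->R'->H->plug->H
Char 6 ('B'): step: R->5, L=3; B->plug->B->R->G->L->G->refl->H->L'->C->R'->F->plug->F
Char 7 ('B'): step: R->6, L=3; B->plug->B->R->E->L->E->refl->F->L'->F->R'->A->plug->G
Final: ciphertext=CGHHHFG, RIGHT=6, LEFT=3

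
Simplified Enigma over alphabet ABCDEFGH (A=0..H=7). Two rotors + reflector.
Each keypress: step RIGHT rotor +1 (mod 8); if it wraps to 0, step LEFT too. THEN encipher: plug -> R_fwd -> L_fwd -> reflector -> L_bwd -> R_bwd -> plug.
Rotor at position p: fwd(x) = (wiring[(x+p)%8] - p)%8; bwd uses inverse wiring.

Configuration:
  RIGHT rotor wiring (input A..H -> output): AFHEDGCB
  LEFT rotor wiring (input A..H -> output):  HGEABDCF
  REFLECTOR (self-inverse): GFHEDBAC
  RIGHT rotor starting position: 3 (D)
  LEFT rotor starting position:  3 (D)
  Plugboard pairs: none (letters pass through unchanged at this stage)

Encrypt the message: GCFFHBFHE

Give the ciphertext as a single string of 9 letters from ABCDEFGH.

Answer: EDGHBDDDA

Derivation:
Char 1 ('G'): step: R->4, L=3; G->plug->G->R->D->L->H->refl->C->L'->E->R'->E->plug->E
Char 2 ('C'): step: R->5, L=3; C->plug->C->R->E->L->C->refl->H->L'->D->R'->D->plug->D
Char 3 ('F'): step: R->6, L=3; F->plug->F->R->G->L->D->refl->E->L'->F->R'->G->plug->G
Char 4 ('F'): step: R->7, L=3; F->plug->F->R->E->L->C->refl->H->L'->D->R'->H->plug->H
Char 5 ('H'): step: R->0, L->4 (L advanced); H->plug->H->R->B->L->H->refl->C->L'->F->R'->B->plug->B
Char 6 ('B'): step: R->1, L=4; B->plug->B->R->G->L->A->refl->G->L'->C->R'->D->plug->D
Char 7 ('F'): step: R->2, L=4; F->plug->F->R->H->L->E->refl->D->L'->E->R'->D->plug->D
Char 8 ('H'): step: R->3, L=4; H->plug->H->R->E->L->D->refl->E->L'->H->R'->D->plug->D
Char 9 ('E'): step: R->4, L=4; E->plug->E->R->E->L->D->refl->E->L'->H->R'->A->plug->A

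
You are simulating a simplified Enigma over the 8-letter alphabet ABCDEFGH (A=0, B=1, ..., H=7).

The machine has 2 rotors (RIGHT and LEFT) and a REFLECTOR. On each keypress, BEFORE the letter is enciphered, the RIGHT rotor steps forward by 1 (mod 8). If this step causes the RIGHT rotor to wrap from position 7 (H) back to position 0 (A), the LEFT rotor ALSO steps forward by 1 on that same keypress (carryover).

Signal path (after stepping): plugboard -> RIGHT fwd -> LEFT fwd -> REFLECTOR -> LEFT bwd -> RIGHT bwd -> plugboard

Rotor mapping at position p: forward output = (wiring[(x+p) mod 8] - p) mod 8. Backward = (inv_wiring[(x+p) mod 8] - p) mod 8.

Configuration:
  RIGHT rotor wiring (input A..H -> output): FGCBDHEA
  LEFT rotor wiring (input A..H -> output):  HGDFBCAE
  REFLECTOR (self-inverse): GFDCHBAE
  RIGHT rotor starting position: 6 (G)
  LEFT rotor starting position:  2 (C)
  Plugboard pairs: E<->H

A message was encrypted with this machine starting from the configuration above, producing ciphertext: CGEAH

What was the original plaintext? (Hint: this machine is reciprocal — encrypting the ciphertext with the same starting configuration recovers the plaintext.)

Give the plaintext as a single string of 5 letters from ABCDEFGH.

Char 1 ('C'): step: R->7, L=2; C->plug->C->R->H->L->E->refl->H->L'->C->R'->E->plug->H
Char 2 ('G'): step: R->0, L->3 (L advanced); G->plug->G->R->E->L->B->refl->F->L'->D->R'->E->plug->H
Char 3 ('E'): step: R->1, L=3; E->plug->H->R->E->L->B->refl->F->L'->D->R'->F->plug->F
Char 4 ('A'): step: R->2, L=3; A->plug->A->R->A->L->C->refl->D->L'->G->R'->F->plug->F
Char 5 ('H'): step: R->3, L=3; H->plug->E->R->F->L->E->refl->H->L'->C->R'->F->plug->F

Answer: HHFFF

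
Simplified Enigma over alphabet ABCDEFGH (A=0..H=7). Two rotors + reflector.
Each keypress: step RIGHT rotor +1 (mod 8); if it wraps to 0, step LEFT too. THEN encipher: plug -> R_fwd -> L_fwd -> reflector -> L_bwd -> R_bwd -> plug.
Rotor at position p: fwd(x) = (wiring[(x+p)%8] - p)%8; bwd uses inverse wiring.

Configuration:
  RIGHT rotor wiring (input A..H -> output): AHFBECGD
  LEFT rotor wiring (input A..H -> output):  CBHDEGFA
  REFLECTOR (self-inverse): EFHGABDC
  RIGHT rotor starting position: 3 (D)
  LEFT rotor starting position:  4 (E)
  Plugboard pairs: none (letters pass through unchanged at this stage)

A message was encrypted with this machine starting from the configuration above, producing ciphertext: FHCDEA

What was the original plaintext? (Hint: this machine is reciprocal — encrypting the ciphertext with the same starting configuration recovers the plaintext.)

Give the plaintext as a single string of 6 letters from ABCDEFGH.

Answer: ABBADG

Derivation:
Char 1 ('F'): step: R->4, L=4; F->plug->F->R->D->L->E->refl->A->L'->A->R'->A->plug->A
Char 2 ('H'): step: R->5, L=4; H->plug->H->R->H->L->H->refl->C->L'->B->R'->B->plug->B
Char 3 ('C'): step: R->6, L=4; C->plug->C->R->C->L->B->refl->F->L'->F->R'->B->plug->B
Char 4 ('D'): step: R->7, L=4; D->plug->D->R->G->L->D->refl->G->L'->E->R'->A->plug->A
Char 5 ('E'): step: R->0, L->5 (L advanced); E->plug->E->R->E->L->E->refl->A->L'->B->R'->D->plug->D
Char 6 ('A'): step: R->1, L=5; A->plug->A->R->G->L->G->refl->D->L'->C->R'->G->plug->G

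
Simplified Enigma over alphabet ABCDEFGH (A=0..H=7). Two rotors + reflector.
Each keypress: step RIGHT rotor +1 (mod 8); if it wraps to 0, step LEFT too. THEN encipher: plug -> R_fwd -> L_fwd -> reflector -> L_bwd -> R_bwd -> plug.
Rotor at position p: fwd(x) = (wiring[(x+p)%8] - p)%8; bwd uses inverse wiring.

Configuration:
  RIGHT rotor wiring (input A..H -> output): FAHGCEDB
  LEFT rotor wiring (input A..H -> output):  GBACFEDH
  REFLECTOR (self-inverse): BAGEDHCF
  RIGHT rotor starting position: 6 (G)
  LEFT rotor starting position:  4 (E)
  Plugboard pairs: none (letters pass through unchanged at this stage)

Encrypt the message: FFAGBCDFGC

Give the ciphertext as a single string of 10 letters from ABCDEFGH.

Answer: BAEFAGBHHF

Derivation:
Char 1 ('F'): step: R->7, L=4; F->plug->F->R->D->L->D->refl->E->L'->G->R'->B->plug->B
Char 2 ('F'): step: R->0, L->5 (L advanced); F->plug->F->R->E->L->E->refl->D->L'->F->R'->A->plug->A
Char 3 ('A'): step: R->1, L=5; A->plug->A->R->H->L->A->refl->B->L'->D->R'->E->plug->E
Char 4 ('G'): step: R->2, L=5; G->plug->G->R->D->L->B->refl->A->L'->H->R'->F->plug->F
Char 5 ('B'): step: R->3, L=5; B->plug->B->R->H->L->A->refl->B->L'->D->R'->A->plug->A
Char 6 ('C'): step: R->4, L=5; C->plug->C->R->H->L->A->refl->B->L'->D->R'->G->plug->G
Char 7 ('D'): step: R->5, L=5; D->plug->D->R->A->L->H->refl->F->L'->G->R'->B->plug->B
Char 8 ('F'): step: R->6, L=5; F->plug->F->R->A->L->H->refl->F->L'->G->R'->H->plug->H
Char 9 ('G'): step: R->7, L=5; G->plug->G->R->F->L->D->refl->E->L'->E->R'->H->plug->H
Char 10 ('C'): step: R->0, L->6 (L advanced); C->plug->C->R->H->L->G->refl->C->L'->E->R'->F->plug->F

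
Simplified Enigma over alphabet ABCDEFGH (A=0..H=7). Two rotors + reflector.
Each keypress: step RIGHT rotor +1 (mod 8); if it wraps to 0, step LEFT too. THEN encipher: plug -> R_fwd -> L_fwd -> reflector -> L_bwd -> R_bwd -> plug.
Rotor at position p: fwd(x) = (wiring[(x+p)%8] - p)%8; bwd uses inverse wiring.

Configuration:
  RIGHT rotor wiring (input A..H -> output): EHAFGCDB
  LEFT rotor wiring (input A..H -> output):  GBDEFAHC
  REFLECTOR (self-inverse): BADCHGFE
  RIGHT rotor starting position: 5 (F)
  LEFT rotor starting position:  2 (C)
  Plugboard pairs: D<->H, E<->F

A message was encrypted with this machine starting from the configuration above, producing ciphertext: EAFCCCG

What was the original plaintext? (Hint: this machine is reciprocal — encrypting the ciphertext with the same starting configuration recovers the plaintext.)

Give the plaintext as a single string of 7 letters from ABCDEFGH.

Char 1 ('E'): step: R->6, L=2; E->plug->F->R->H->L->H->refl->E->L'->G->R'->C->plug->C
Char 2 ('A'): step: R->7, L=2; A->plug->A->R->C->L->D->refl->C->L'->B->R'->D->plug->H
Char 3 ('F'): step: R->0, L->3 (L advanced); F->plug->E->R->G->L->G->refl->F->L'->C->R'->F->plug->E
Char 4 ('C'): step: R->1, L=3; C->plug->C->R->E->L->H->refl->E->L'->D->R'->H->plug->D
Char 5 ('C'): step: R->2, L=3; C->plug->C->R->E->L->H->refl->E->L'->D->R'->B->plug->B
Char 6 ('C'): step: R->3, L=3; C->plug->C->R->H->L->A->refl->B->L'->A->R'->D->plug->H
Char 7 ('G'): step: R->4, L=3; G->plug->G->R->E->L->H->refl->E->L'->D->R'->F->plug->E

Answer: CHEDBHE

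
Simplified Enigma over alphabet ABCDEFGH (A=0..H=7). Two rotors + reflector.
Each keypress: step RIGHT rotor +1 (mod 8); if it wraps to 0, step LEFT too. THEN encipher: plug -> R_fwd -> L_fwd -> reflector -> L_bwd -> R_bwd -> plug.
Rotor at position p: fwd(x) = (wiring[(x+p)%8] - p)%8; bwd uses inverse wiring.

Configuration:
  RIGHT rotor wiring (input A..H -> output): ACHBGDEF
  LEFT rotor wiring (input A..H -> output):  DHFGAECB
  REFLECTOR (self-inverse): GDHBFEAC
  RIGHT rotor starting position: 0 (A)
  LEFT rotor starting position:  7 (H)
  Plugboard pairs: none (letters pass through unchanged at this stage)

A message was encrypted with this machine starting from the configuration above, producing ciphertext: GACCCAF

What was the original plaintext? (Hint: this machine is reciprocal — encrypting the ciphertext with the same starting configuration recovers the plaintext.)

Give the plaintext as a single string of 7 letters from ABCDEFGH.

Char 1 ('G'): step: R->1, L=7; G->plug->G->R->E->L->H->refl->C->L'->A->R'->C->plug->C
Char 2 ('A'): step: R->2, L=7; A->plug->A->R->F->L->B->refl->D->L'->H->R'->B->plug->B
Char 3 ('C'): step: R->3, L=7; C->plug->C->R->A->L->C->refl->H->L'->E->R'->H->plug->H
Char 4 ('C'): step: R->4, L=7; C->plug->C->R->A->L->C->refl->H->L'->E->R'->E->plug->E
Char 5 ('C'): step: R->5, L=7; C->plug->C->R->A->L->C->refl->H->L'->E->R'->G->plug->G
Char 6 ('A'): step: R->6, L=7; A->plug->A->R->G->L->F->refl->E->L'->B->R'->E->plug->E
Char 7 ('F'): step: R->7, L=7; F->plug->F->R->H->L->D->refl->B->L'->F->R'->H->plug->H

Answer: CBHEGEH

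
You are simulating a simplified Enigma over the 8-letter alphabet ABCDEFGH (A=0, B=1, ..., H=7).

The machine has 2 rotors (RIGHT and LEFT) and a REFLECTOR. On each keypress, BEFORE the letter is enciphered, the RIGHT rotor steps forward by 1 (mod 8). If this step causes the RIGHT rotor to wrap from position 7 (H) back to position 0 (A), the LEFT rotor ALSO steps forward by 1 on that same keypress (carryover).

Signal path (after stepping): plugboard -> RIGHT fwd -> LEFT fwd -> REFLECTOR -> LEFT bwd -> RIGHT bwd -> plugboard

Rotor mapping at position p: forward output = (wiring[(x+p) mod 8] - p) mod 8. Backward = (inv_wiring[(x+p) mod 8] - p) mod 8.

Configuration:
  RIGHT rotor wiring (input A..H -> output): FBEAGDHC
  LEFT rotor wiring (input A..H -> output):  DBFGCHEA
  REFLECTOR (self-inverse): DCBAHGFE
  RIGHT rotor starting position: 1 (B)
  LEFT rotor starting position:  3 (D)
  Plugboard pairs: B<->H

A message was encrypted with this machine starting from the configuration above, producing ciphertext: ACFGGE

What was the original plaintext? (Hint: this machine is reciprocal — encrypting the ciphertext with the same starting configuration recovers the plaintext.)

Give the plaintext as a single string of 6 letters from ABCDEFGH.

Char 1 ('A'): step: R->2, L=3; A->plug->A->R->C->L->E->refl->H->L'->B->R'->D->plug->D
Char 2 ('C'): step: R->3, L=3; C->plug->C->R->A->L->D->refl->A->L'->F->R'->A->plug->A
Char 3 ('F'): step: R->4, L=3; F->plug->F->R->F->L->A->refl->D->L'->A->R'->G->plug->G
Char 4 ('G'): step: R->5, L=3; G->plug->G->R->D->L->B->refl->C->L'->H->R'->F->plug->F
Char 5 ('G'): step: R->6, L=3; G->plug->G->R->A->L->D->refl->A->L'->F->R'->H->plug->B
Char 6 ('E'): step: R->7, L=3; E->plug->E->R->B->L->H->refl->E->L'->C->R'->C->plug->C

Answer: DAGFBC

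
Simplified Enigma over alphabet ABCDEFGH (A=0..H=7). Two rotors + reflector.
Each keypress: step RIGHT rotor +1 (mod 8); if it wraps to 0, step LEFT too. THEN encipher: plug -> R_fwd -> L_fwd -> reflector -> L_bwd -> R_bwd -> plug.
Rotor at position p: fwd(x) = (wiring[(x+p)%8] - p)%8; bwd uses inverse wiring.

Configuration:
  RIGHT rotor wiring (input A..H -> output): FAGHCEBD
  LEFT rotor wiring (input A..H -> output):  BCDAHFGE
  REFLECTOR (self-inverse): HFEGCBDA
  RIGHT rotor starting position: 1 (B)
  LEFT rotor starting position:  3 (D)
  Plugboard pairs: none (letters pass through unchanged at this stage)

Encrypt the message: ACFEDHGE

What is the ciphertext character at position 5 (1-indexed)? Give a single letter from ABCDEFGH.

Char 1 ('A'): step: R->2, L=3; A->plug->A->R->E->L->B->refl->F->L'->A->R'->C->plug->C
Char 2 ('C'): step: R->3, L=3; C->plug->C->R->B->L->E->refl->C->L'->C->R'->F->plug->F
Char 3 ('F'): step: R->4, L=3; F->plug->F->R->E->L->B->refl->F->L'->A->R'->B->plug->B
Char 4 ('E'): step: R->5, L=3; E->plug->E->R->D->L->D->refl->G->L'->F->R'->H->plug->H
Char 5 ('D'): step: R->6, L=3; D->plug->D->R->C->L->C->refl->E->L'->B->R'->F->plug->F

F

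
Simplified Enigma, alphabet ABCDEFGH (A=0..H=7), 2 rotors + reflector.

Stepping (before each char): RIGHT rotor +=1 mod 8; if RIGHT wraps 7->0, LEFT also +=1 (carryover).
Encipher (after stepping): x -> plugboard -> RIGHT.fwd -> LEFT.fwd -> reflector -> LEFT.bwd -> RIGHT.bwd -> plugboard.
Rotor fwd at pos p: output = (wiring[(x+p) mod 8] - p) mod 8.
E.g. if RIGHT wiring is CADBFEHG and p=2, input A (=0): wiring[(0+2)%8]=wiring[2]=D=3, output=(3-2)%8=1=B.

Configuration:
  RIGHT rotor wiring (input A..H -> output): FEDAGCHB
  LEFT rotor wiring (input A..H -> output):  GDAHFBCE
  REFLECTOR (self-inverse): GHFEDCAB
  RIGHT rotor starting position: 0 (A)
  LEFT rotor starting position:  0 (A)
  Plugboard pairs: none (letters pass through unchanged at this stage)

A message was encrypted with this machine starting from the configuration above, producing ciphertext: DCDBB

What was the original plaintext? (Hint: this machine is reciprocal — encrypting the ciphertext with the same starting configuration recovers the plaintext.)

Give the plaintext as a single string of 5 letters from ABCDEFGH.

Char 1 ('D'): step: R->1, L=0; D->plug->D->R->F->L->B->refl->H->L'->D->R'->A->plug->A
Char 2 ('C'): step: R->2, L=0; C->plug->C->R->E->L->F->refl->C->L'->G->R'->B->plug->B
Char 3 ('D'): step: R->3, L=0; D->plug->D->R->E->L->F->refl->C->L'->G->R'->E->plug->E
Char 4 ('B'): step: R->4, L=0; B->plug->B->R->G->L->C->refl->F->L'->E->R'->H->plug->H
Char 5 ('B'): step: R->5, L=0; B->plug->B->R->C->L->A->refl->G->L'->A->R'->D->plug->D

Answer: ABEHD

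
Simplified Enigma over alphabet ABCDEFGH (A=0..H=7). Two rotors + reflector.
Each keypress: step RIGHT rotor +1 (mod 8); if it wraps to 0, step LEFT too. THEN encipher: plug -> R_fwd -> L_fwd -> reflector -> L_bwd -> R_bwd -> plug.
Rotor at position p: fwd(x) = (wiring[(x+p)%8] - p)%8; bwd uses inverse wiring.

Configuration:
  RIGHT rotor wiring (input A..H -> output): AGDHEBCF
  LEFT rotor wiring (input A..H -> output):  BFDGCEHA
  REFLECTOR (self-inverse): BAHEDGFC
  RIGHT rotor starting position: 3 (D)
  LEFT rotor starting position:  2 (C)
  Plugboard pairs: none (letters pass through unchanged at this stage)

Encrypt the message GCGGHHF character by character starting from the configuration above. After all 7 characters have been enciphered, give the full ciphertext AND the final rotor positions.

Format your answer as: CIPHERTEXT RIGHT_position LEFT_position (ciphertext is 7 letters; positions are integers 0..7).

Answer: DGHEEBE 2 3

Derivation:
Char 1 ('G'): step: R->4, L=2; G->plug->G->R->H->L->D->refl->E->L'->B->R'->D->plug->D
Char 2 ('C'): step: R->5, L=2; C->plug->C->R->A->L->B->refl->A->L'->C->R'->G->plug->G
Char 3 ('G'): step: R->6, L=2; G->plug->G->R->G->L->H->refl->C->L'->D->R'->H->plug->H
Char 4 ('G'): step: R->7, L=2; G->plug->G->R->C->L->A->refl->B->L'->A->R'->E->plug->E
Char 5 ('H'): step: R->0, L->3 (L advanced); H->plug->H->R->F->L->G->refl->F->L'->E->R'->E->plug->E
Char 6 ('H'): step: R->1, L=3; H->plug->H->R->H->L->A->refl->B->L'->C->R'->B->plug->B
Char 7 ('F'): step: R->2, L=3; F->plug->F->R->D->L->E->refl->D->L'->A->R'->E->plug->E
Final: ciphertext=DGHEEBE, RIGHT=2, LEFT=3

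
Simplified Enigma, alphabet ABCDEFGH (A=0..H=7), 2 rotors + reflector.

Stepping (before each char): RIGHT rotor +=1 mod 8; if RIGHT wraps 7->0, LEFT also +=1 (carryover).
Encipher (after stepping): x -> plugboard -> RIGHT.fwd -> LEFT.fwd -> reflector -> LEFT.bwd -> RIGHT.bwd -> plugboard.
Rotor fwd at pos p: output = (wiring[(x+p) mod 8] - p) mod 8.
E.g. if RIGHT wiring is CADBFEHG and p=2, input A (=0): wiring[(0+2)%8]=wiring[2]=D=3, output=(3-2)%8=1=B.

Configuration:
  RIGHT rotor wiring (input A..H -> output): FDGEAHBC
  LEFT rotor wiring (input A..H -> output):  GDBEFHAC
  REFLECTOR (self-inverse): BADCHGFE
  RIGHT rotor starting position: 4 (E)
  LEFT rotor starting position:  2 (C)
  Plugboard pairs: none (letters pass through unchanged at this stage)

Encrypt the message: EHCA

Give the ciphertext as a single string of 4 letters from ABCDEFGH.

Answer: DGAG

Derivation:
Char 1 ('E'): step: R->5, L=2; E->plug->E->R->G->L->E->refl->H->L'->A->R'->D->plug->D
Char 2 ('H'): step: R->6, L=2; H->plug->H->R->B->L->C->refl->D->L'->C->R'->G->plug->G
Char 3 ('C'): step: R->7, L=2; C->plug->C->R->E->L->G->refl->F->L'->D->R'->A->plug->A
Char 4 ('A'): step: R->0, L->3 (L advanced); A->plug->A->R->F->L->D->refl->C->L'->B->R'->G->plug->G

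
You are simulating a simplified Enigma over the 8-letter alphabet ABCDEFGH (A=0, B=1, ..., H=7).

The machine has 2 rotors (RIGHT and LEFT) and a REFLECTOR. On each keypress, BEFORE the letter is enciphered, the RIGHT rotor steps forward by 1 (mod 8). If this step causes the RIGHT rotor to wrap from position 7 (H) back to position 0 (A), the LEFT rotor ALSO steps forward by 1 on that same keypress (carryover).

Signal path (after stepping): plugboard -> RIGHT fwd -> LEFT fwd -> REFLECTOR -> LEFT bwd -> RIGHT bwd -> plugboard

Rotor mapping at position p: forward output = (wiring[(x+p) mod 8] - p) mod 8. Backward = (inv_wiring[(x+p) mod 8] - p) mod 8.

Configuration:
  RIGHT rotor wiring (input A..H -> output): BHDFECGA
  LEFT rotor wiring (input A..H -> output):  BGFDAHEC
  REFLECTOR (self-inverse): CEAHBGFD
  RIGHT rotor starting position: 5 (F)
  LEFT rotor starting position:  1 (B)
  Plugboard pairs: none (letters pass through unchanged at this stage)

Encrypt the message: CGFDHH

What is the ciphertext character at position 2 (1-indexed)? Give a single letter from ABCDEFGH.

Char 1 ('C'): step: R->6, L=1; C->plug->C->R->D->L->H->refl->D->L'->F->R'->E->plug->E
Char 2 ('G'): step: R->7, L=1; G->plug->G->R->D->L->H->refl->D->L'->F->R'->F->plug->F

F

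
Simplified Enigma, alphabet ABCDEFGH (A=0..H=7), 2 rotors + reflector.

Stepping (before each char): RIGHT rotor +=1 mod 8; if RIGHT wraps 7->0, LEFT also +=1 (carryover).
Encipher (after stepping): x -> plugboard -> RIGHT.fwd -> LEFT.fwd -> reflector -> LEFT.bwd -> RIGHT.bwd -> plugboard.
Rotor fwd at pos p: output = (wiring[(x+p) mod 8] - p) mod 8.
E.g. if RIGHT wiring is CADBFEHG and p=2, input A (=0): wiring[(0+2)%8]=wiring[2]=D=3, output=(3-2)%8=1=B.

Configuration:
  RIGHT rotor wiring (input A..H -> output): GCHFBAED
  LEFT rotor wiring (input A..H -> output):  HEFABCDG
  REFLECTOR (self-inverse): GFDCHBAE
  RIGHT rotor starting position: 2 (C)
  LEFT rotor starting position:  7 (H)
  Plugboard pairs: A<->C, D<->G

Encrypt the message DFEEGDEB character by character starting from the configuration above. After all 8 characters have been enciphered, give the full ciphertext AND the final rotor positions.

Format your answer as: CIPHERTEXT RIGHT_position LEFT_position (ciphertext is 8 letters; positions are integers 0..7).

Char 1 ('D'): step: R->3, L=7; D->plug->G->R->H->L->E->refl->H->L'->A->R'->E->plug->E
Char 2 ('F'): step: R->4, L=7; F->plug->F->R->G->L->D->refl->C->L'->F->R'->A->plug->C
Char 3 ('E'): step: R->5, L=7; E->plug->E->R->F->L->C->refl->D->L'->G->R'->C->plug->A
Char 4 ('E'): step: R->6, L=7; E->plug->E->R->B->L->A->refl->G->L'->D->R'->G->plug->D
Char 5 ('G'): step: R->7, L=7; G->plug->D->R->A->L->H->refl->E->L'->H->R'->B->plug->B
Char 6 ('D'): step: R->0, L->0 (L advanced); D->plug->G->R->E->L->B->refl->F->L'->C->R'->B->plug->B
Char 7 ('E'): step: R->1, L=0; E->plug->E->R->H->L->G->refl->A->L'->D->R'->F->plug->F
Char 8 ('B'): step: R->2, L=0; B->plug->B->R->D->L->A->refl->G->L'->H->R'->C->plug->A
Final: ciphertext=ECADBBFA, RIGHT=2, LEFT=0

Answer: ECADBBFA 2 0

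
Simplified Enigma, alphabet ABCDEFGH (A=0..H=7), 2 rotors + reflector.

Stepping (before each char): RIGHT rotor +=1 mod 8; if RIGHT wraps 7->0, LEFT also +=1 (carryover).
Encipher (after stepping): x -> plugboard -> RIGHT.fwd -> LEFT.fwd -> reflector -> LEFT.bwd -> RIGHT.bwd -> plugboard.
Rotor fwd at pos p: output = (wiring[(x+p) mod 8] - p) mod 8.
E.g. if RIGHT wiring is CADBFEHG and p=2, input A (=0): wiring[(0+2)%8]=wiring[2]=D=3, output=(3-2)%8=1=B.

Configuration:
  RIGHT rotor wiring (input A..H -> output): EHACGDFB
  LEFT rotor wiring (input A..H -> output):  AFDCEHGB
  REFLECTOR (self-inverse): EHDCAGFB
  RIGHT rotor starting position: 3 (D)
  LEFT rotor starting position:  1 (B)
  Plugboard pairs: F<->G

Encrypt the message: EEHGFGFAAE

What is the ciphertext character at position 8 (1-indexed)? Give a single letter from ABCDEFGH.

Char 1 ('E'): step: R->4, L=1; E->plug->E->R->A->L->E->refl->A->L'->G->R'->H->plug->H
Char 2 ('E'): step: R->5, L=1; E->plug->E->R->C->L->B->refl->H->L'->H->R'->D->plug->D
Char 3 ('H'): step: R->6, L=1; H->plug->H->R->F->L->F->refl->G->L'->E->R'->F->plug->G
Char 4 ('G'): step: R->7, L=1; G->plug->F->R->H->L->H->refl->B->L'->C->R'->A->plug->A
Char 5 ('F'): step: R->0, L->2 (L advanced); F->plug->G->R->F->L->H->refl->B->L'->A->R'->C->plug->C
Char 6 ('G'): step: R->1, L=2; G->plug->F->R->E->L->E->refl->A->L'->B->R'->C->plug->C
Char 7 ('F'): step: R->2, L=2; F->plug->G->R->C->L->C->refl->D->L'->H->R'->F->plug->G
Char 8 ('A'): step: R->3, L=2; A->plug->A->R->H->L->D->refl->C->L'->C->R'->D->plug->D

D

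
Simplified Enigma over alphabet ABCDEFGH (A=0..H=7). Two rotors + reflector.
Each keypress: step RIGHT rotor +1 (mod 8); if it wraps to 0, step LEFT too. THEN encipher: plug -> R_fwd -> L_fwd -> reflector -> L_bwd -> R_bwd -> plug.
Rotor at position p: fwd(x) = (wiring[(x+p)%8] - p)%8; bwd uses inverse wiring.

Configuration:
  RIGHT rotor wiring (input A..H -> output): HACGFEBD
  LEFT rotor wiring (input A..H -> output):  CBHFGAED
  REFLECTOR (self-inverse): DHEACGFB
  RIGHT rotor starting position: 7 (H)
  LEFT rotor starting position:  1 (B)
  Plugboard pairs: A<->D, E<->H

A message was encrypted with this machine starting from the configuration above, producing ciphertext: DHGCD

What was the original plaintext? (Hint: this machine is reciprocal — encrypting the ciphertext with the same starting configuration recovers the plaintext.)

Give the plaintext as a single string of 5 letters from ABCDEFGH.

Char 1 ('D'): step: R->0, L->2 (L advanced); D->plug->A->R->H->L->H->refl->B->L'->F->R'->E->plug->H
Char 2 ('H'): step: R->1, L=2; H->plug->E->R->D->L->G->refl->F->L'->A->R'->F->plug->F
Char 3 ('G'): step: R->2, L=2; G->plug->G->R->F->L->B->refl->H->L'->H->R'->E->plug->H
Char 4 ('C'): step: R->3, L=2; C->plug->C->R->B->L->D->refl->A->L'->G->R'->D->plug->A
Char 5 ('D'): step: R->4, L=2; D->plug->A->R->B->L->D->refl->A->L'->G->R'->G->plug->G

Answer: HFHAG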